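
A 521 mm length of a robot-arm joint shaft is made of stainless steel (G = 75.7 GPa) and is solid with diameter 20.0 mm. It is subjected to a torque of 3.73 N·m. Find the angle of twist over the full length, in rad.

0.00163 rad

J = πd⁴/32 = π(0.0200)⁴/32 = 1.571×10^-8 m⁴.
θ = T·L/(G·J) = 3.730 × 0.521 / (75.7×10⁹ × 1.571×10^-8) = 1.634×10^-3 rad.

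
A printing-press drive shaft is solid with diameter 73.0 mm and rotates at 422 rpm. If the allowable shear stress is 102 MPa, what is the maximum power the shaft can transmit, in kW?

J = πd⁴/32 = π(0.0730)⁴/32 = 2.788×10^-6 m⁴.
T_max = τ_allow·J/r = 1.02×10^8 × 2.788×10^-6 / 0.0365 = 7791 N·m.
ω = 2π·422/60 = 44.19 rad/s, so P_max = T_max·ω = 3.443×10^5 W.

344 kW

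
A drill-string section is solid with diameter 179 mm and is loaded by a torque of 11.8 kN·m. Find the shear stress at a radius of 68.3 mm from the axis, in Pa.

8.00e6 Pa

J = πd⁴/32 = π(0.179)⁴/32 = 1.008×10^-4 m⁴.
Shear stress varies linearly with radius: τ = T·r/J = 11800 × 0.0683 / 1.008×10^-4 = 7.996×10^6 Pa.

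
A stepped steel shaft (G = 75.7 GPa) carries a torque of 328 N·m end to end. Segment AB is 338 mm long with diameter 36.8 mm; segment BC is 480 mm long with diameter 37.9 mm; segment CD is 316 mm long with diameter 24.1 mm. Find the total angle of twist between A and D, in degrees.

J_AB = π(0.0368)⁴/32 = 1.80×10^-7 m⁴; J_BC = π(0.0379)⁴/32 = 2.03×10^-7 m⁴; J_CD = π(0.0241)⁴/32 = 3.31×10^-8 m⁴.
θ = (T/G)·Σ L_i/J_i = (328.0/75.7×10⁹)·(0.338/1.80×10^-7 + 0.480/2.03×10^-7 + 0.316/3.31×10^-8) = 0.05974 rad.

3.42°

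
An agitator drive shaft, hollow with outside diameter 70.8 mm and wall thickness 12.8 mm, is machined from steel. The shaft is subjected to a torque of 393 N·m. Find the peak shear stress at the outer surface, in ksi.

0.981 ksi

J = π(d_o⁴ − d_i⁴)/32 = π(0.0708⁴ − 0.0452⁴)/32 = 2.057×10^-6 m⁴.
τ_max = T·r/J = 393.0 × 0.0354 / 2.057×10^-6 = 6.763×10^6 Pa.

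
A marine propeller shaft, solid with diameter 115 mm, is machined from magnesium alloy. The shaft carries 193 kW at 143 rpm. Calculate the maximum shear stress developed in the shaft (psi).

ω = 2π·143/60 = 14.97 rad/s, so T = P/ω = 193×10³ / 14.97 = 12890 N·m.
J = πd⁴/32 = π(0.115)⁴/32 = 1.717×10^-5 m⁴.
τ_max = T·r/J = 12890 × 0.0575 / 1.717×10^-5 = 4.316×10^7 Pa.

6260 psi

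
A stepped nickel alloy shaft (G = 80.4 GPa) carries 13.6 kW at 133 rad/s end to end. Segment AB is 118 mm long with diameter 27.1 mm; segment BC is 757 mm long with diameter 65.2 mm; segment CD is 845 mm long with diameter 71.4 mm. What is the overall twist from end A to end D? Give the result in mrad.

3.80 mrad

ω = 133 rad/s, so T = P/ω = 13.6×10³ / 133.0 = 102.3 N·m.
J_AB = π(0.0271)⁴/32 = 5.30×10^-8 m⁴; J_BC = π(0.0652)⁴/32 = 1.77×10^-6 m⁴; J_CD = π(0.0714)⁴/32 = 2.55×10^-6 m⁴.
θ = (T/G)·Σ L_i/J_i = (102.3/80.4×10⁹)·(0.118/5.30×10^-8 + 0.757/1.77×10^-6 + 0.845/2.55×10^-6) = 3.798×10^-3 rad.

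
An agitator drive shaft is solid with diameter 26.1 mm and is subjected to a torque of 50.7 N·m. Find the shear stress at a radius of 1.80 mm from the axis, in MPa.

J = πd⁴/32 = π(0.0261)⁴/32 = 4.556×10^-8 m⁴.
Shear stress varies linearly with radius: τ = T·r/J = 50.70 × 0.00180 / 4.556×10^-8 = 2.003×10^6 Pa.

2.00 MPa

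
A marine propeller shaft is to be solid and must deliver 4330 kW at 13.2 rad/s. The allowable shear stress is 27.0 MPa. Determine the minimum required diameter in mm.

396 mm

ω = 13.2 rad/s, so T = P/ω = 4330×10³ / 13.20 = 328000 N·m.
For a solid shaft τ_max = 16T/(πd³), so d = (16T/(π τ_allow))^(1/3) = (16·328000/(π·2.70×10^7))^(1/3) = 0.3955 m.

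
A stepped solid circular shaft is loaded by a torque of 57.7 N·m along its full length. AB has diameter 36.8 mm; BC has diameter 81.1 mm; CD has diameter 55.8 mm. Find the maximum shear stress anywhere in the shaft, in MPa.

5.90 MPa

Under the same torque, τ_max = 16T/(πd³) is largest where d is smallest — segment AB (d = 36.8 mm).
τ_max = 16·57.70/(π·(0.0368)³) = 5.897×10^6 Pa.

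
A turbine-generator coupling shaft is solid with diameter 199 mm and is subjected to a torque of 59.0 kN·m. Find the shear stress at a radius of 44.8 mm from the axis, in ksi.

2.49 ksi

J = πd⁴/32 = π(0.199)⁴/32 = 1.540×10^-4 m⁴.
Shear stress varies linearly with radius: τ = T·r/J = 59000 × 0.0448 / 1.540×10^-4 = 1.717×10^7 Pa.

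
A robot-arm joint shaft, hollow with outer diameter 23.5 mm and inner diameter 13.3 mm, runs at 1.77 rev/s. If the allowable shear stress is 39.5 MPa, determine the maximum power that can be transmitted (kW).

1.00 kW

J = π(d_o⁴ − d_i⁴)/32 = π(0.0235⁴ − 0.0133⁴)/32 = 2.687×10^-8 m⁴.
T_max = τ_allow·J/r = 3.95×10^7 × 2.687×10^-8 / 0.0118 = 90.33 N·m.
ω = 2π·1.77 = 11.12 rad/s, so P_max = T_max·ω = 1005 W.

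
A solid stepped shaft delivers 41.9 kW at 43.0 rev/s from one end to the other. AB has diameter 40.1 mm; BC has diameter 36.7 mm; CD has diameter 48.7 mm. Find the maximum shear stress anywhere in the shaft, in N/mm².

16.0 N/mm²

ω = 2π·43.0 = 270.2 rad/s, so T = P/ω = 41.9×10³ / 270.2 = 155.1 N·m.
Under the same torque, τ_max = 16T/(πd³) is largest where d is smallest — segment BC (d = 36.7 mm).
τ_max = 16·155.1/(π·(0.0367)³) = 1.598×10^7 Pa.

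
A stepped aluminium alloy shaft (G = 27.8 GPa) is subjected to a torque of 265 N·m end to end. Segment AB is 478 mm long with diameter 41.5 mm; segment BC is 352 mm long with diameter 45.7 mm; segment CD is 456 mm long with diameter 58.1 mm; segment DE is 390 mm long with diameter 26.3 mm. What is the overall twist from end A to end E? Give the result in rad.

0.107 rad

J_AB = π(0.0415)⁴/32 = 2.91×10^-7 m⁴; J_BC = π(0.0457)⁴/32 = 4.28×10^-7 m⁴; J_CD = π(0.0581)⁴/32 = 1.12×10^-6 m⁴; J_DE = π(0.0263)⁴/32 = 4.70×10^-8 m⁴.
θ = (T/G)·Σ L_i/J_i = (265.0/27.8×10⁹)·(0.478/2.91×10^-7 + 0.352/4.28×10^-7 + 0.456/1.12×10^-6 + 0.390/4.70×10^-8) = 0.1065 rad.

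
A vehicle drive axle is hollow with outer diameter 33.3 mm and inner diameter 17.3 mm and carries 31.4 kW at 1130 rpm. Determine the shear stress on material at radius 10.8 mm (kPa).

25600 kPa

ω = 2π·1130/60 = 118.3 rad/s, so T = P/ω = 31.4×10³ / 118.3 = 265.4 N·m.
J = π(d_o⁴ − d_i⁴)/32 = π(0.0333⁴ − 0.0173⁴)/32 = 1.119×10^-7 m⁴.
Shear stress varies linearly with radius: τ = T·r/J = 265.4 × 0.0108 / 1.119×10^-7 = 2.560×10^7 Pa.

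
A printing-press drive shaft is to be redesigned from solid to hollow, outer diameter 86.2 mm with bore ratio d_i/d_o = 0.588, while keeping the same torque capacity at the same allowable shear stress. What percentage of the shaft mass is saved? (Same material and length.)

Equal τ_max and T ⇒ the solid shaft needs d_s³ = d_o³(1−k⁴), so d_s = 86.2·(1−0.588⁴)^(1/3) = 82.62 mm.
Area ratio A_h/A_s = d_o²(1−k²)/d_s² = (1−k²)/(1−k⁴)^(2/3) = 0.7122.
Mass saving = 1 − 0.7122 = 28.8 %.

28.8 %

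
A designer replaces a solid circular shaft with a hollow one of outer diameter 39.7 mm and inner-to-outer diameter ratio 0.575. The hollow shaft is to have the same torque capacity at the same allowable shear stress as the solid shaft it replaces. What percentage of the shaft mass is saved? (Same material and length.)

27.7 %

Equal τ_max and T ⇒ the solid shaft needs d_s³ = d_o³(1−k⁴), so d_s = 39.7·(1−0.575⁴)^(1/3) = 38.20 mm.
Area ratio A_h/A_s = d_o²(1−k²)/d_s² = (1−k²)/(1−k⁴)^(2/3) = 0.7231.
Mass saving = 1 − 0.7231 = 27.7 %.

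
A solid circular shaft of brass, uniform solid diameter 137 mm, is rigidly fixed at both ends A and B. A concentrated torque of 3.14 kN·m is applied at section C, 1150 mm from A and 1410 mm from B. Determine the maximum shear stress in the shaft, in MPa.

3.43 MPa

With uniform GJ and both ends fixed, compatibility θ_AC = θ_CB gives T_A·a = T_B·b, together with T_A + T_B = T₀.
T_A = T₀·b/(a+b) = 3140·1410/2560 = 1729 N·m; T_B = 1411 N·m.
τ in each portion: τ_AC = 3.43×10^6 Pa, τ_CB = 2.79×10^6 Pa; maximum is in AC.
τ_max = T_AC·r/J = 1729·0.0685/3.46×10^-5 = 3.425×10^6 Pa.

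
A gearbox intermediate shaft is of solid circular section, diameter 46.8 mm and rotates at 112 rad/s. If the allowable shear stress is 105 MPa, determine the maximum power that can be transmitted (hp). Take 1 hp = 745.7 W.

317 hp

J = πd⁴/32 = π(0.0468)⁴/32 = 4.710×10^-7 m⁴.
T_max = τ_allow·J/r = 1.05×10^8 × 4.710×10^-7 / 0.0234 = 2113 N·m.
ω = 112 rad/s, so P_max = T_max·ω = 2.367×10^5 W.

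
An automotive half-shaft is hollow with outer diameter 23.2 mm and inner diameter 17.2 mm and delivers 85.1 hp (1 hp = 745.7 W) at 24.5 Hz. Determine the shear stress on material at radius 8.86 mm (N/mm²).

ω = 2π·24.5 = 153.9 rad/s, so T = P/ω = 85.1×745.7 / 153.9 = 412.2 N·m.
J = π(d_o⁴ − d_i⁴)/32 = π(0.0232⁴ − 0.0172⁴)/32 = 1.985×10^-8 m⁴.
Shear stress varies linearly with radius: τ = T·r/J = 412.2 × 0.00886 / 1.985×10^-8 = 1.840×10^8 Pa.

184 N/mm²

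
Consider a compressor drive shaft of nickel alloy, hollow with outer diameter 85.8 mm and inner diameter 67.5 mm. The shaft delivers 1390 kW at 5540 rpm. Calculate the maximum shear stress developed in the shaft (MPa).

ω = 2π·5540/60 = 580.1 rad/s, so T = P/ω = 1390×10³ / 580.1 = 2396 N·m.
J = π(d_o⁴ − d_i⁴)/32 = π(0.0858⁴ − 0.0675⁴)/32 = 3.282×10^-6 m⁴.
τ_max = T·r/J = 2396 × 0.0429 / 3.282×10^-6 = 3.131×10^7 Pa.

31.3 MPa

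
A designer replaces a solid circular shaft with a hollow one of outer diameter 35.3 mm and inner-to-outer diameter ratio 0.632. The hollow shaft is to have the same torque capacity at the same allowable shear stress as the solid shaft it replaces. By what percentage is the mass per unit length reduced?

Equal τ_max and T ⇒ the solid shaft needs d_s³ = d_o³(1−k⁴), so d_s = 35.3·(1−0.632⁴)^(1/3) = 33.31 mm.
Area ratio A_h/A_s = d_o²(1−k²)/d_s² = (1−k²)/(1−k⁴)^(2/3) = 0.6744.
Mass saving = 1 − 0.6744 = 32.6 %.

32.6 %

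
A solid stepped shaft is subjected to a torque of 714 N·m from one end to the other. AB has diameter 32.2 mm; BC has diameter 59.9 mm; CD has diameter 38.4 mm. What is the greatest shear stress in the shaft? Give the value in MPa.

109 MPa

Under the same torque, τ_max = 16T/(πd³) is largest where d is smallest — segment AB (d = 32.2 mm).
τ_max = 16·714.0/(π·(0.0322)³) = 1.089×10^8 Pa.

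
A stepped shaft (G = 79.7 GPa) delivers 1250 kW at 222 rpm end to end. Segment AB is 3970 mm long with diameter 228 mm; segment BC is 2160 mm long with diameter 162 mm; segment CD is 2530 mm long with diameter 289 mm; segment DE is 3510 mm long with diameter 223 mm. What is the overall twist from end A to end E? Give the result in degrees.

2.51°

ω = 2π·222/60 = 23.25 rad/s, so T = P/ω = 1250×10³ / 23.25 = 53770 N·m.
J_AB = π(0.228)⁴/32 = 2.65×10^-4 m⁴; J_BC = π(0.162)⁴/32 = 6.76×10^-5 m⁴; J_CD = π(0.289)⁴/32 = 6.85×10^-4 m⁴; J_DE = π(0.223)⁴/32 = 2.43×10^-4 m⁴.
θ = (T/G)·Σ L_i/J_i = (53770/79.7×10⁹)·(3.97/2.65×10^-4 + 2.16/6.76×10^-5 + 2.53/6.85×10^-4 + 3.51/2.43×10^-4) = 0.04389 rad.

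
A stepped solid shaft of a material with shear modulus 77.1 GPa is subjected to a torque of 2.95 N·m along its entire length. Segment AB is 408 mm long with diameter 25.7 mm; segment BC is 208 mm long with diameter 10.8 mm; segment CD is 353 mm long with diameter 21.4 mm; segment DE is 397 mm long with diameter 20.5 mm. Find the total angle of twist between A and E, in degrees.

0.450°

J_AB = π(0.0257)⁴/32 = 4.28×10^-8 m⁴; J_BC = π(0.0108)⁴/32 = 1.34×10^-9 m⁴; J_CD = π(0.0214)⁴/32 = 2.06×10^-8 m⁴; J_DE = π(0.0205)⁴/32 = 1.73×10^-8 m⁴.
θ = (T/G)·Σ L_i/J_i = (2.950/77.1×10⁹)·(0.408/4.28×10^-8 + 0.208/1.34×10^-9 + 0.353/2.06×10^-8 + 0.397/1.73×10^-8) = 7.855×10^-3 rad.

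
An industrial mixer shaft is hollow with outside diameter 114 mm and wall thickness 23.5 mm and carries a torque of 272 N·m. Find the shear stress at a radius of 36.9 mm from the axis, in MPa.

0.687 MPa

J = π(d_o⁴ − d_i⁴)/32 = π(0.114⁴ − 0.0670⁴)/32 = 1.460×10^-5 m⁴.
Shear stress varies linearly with radius: τ = T·r/J = 272.0 × 0.0369 / 1.460×10^-5 = 6.873×10^5 Pa.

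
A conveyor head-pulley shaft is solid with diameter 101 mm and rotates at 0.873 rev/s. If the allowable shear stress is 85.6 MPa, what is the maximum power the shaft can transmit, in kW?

J = πd⁴/32 = π(0.101)⁴/32 = 1.022×10^-5 m⁴.
T_max = τ_allow·J/r = 8.56×10^7 × 1.022×10^-5 / 0.0505 = 17320 N·m.
ω = 2π·0.873 = 5.485 rad/s, so P_max = T_max·ω = 9.499×10^4 W.

95.0 kW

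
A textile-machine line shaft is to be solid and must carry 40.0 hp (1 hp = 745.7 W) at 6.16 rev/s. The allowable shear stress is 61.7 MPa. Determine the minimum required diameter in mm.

39.9 mm

ω = 2π·6.16 = 38.70 rad/s, so T = P/ω = 40.0×745.7 / 38.70 = 770.7 N·m.
For a solid shaft τ_max = 16T/(πd³), so d = (16T/(π τ_allow))^(1/3) = (16·770.7/(π·6.17×10^7))^(1/3) = 0.03992 m.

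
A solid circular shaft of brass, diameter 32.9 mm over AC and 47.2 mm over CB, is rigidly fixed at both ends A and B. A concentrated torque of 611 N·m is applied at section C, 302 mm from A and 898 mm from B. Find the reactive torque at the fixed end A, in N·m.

Compatibility: T_A·a/J_AC = T_B·b/J_CB with T_A + T_B = T₀.
J_AC = 1.15×10^-7 m⁴, J_CB = 4.87×10^-7 m⁴, so T_A = T₀·(J_AC/a)/((J_AC/a)+(J_CB/b)) = 252.0 N·m, T_B = 359.0 N·m.

252 N·m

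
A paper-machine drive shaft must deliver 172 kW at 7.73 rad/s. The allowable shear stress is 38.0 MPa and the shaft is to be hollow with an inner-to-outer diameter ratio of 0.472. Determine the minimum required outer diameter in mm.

ω = 7.73 rad/s, so T = P/ω = 172×10³ / 7.730 = 22250 N·m.
For a hollow shaft with d_i/d_o = 0.472: τ_max = 16T/(π d_o³ (1−k⁴)), so d_o = [16T/(π τ_allow (1−k⁴))]^(1/3) = [16·22250/(π·3.80×10^7·0.9504)]^(1/3) = 0.1464 m.

146 mm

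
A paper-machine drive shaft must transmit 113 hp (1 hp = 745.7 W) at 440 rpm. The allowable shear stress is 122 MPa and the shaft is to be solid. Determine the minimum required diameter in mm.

42.4 mm

ω = 2π·440/60 = 46.08 rad/s, so T = P/ω = 113×745.7 / 46.08 = 1829 N·m.
For a solid shaft τ_max = 16T/(πd³), so d = (16T/(π τ_allow))^(1/3) = (16·1829/(π·1.22×10^8))^(1/3) = 0.04242 m.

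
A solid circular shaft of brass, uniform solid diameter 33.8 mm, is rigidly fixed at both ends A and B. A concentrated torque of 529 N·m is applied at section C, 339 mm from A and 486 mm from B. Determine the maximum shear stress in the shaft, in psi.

5960 psi

With uniform GJ and both ends fixed, compatibility θ_AC = θ_CB gives T_A·a = T_B·b, together with T_A + T_B = T₀.
T_A = T₀·b/(a+b) = 529.0·486/825.0 = 311.6 N·m; T_B = 217.4 N·m.
τ in each portion: τ_AC = 4.11×10^7 Pa, τ_CB = 2.87×10^7 Pa; maximum is in AC.
τ_max = T_AC·r/J = 311.6·0.0169/1.28×10^-7 = 4.110×10^7 Pa.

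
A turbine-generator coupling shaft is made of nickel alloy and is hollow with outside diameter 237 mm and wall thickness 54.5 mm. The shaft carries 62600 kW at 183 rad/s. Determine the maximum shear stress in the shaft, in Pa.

1.43e8 Pa

ω = 183 rad/s, so T = P/ω = 62600×10³ / 183.0 = 342100 N·m.
J = π(d_o⁴ − d_i⁴)/32 = π(0.237⁴ − 0.128⁴)/32 = 2.834×10^-4 m⁴.
τ_max = T·r/J = 342100 × 0.118 / 2.834×10^-4 = 1.430×10^8 Pa.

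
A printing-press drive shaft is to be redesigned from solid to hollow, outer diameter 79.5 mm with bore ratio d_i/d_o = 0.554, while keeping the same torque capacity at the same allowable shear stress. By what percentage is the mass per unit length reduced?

Equal τ_max and T ⇒ the solid shaft needs d_s³ = d_o³(1−k⁴), so d_s = 79.5·(1−0.554⁴)^(1/3) = 76.92 mm.
Area ratio A_h/A_s = d_o²(1−k²)/d_s² = (1−k²)/(1−k⁴)^(2/3) = 0.7403.
Mass saving = 1 − 0.7403 = 26.0 %.

26.0 %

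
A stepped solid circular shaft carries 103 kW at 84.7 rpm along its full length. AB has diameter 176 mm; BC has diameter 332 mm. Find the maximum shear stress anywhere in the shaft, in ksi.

1.57 ksi

ω = 2π·84.7/60 = 8.870 rad/s, so T = P/ω = 103×10³ / 8.870 = 11610 N·m.
Under the same torque, τ_max = 16T/(πd³) is largest where d is smallest — segment AB (d = 176 mm).
τ_max = 16·11610/(π·(0.176)³) = 1.085×10^7 Pa.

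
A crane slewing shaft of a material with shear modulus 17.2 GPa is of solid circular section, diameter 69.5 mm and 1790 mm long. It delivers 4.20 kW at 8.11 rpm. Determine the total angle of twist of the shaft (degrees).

ω = 2π·8.11/60 = 0.8493 rad/s, so T = P/ω = 4.20×10³ / 0.8493 = 4945 N·m.
J = πd⁴/32 = π(0.0695)⁴/32 = 2.291×10^-6 m⁴.
θ = T·L/(G·J) = 4945 × 1.79 / (17.2×10⁹ × 2.291×10^-6) = 0.2247 rad.

12.9°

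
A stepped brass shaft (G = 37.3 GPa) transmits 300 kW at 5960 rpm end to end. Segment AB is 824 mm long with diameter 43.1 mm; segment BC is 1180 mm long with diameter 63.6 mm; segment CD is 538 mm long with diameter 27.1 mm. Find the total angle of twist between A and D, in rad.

0.172 rad

ω = 2π·5960/60 = 624.1 rad/s, so T = P/ω = 300×10³ / 624.1 = 480.7 N·m.
J_AB = π(0.0431)⁴/32 = 3.39×10^-7 m⁴; J_BC = π(0.0636)⁴/32 = 1.61×10^-6 m⁴; J_CD = π(0.0271)⁴/32 = 5.30×10^-8 m⁴.
θ = (T/G)·Σ L_i/J_i = (480.7/37.3×10⁹)·(0.824/3.39×10^-7 + 1.18/1.61×10^-6 + 0.538/5.30×10^-8) = 0.1717 rad.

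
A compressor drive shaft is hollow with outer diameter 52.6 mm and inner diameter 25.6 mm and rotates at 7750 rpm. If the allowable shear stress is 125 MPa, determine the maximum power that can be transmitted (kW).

2740 kW

J = π(d_o⁴ − d_i⁴)/32 = π(0.0526⁴ − 0.0256⁴)/32 = 7.094×10^-7 m⁴.
T_max = τ_allow·J/r = 1.25×10^8 × 7.094×10^-7 / 0.0263 = 3371 N·m.
ω = 2π·7750/60 = 811.6 rad/s, so P_max = T_max·ω = 2.736×10^6 W.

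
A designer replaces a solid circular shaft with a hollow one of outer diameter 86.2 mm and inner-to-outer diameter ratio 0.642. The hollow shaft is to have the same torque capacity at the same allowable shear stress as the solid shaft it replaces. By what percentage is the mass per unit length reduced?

33.4 %

Equal τ_max and T ⇒ the solid shaft needs d_s³ = d_o³(1−k⁴), so d_s = 86.2·(1−0.642⁴)^(1/3) = 81.01 mm.
Area ratio A_h/A_s = d_o²(1−k²)/d_s² = (1−k²)/(1−k⁴)^(2/3) = 0.6655.
Mass saving = 1 − 0.6655 = 33.4 %.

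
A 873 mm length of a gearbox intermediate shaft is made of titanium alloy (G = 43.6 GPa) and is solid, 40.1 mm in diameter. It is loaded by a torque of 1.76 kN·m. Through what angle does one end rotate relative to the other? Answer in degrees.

J = πd⁴/32 = π(0.0401)⁴/32 = 2.539×10^-7 m⁴.
θ = T·L/(G·J) = 1760 × 0.873 / (43.6×10⁹ × 2.539×10^-7) = 0.1388 rad.

7.95°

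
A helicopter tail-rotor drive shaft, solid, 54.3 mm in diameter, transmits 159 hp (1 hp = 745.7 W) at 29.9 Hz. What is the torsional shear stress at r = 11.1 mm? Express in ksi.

1.19 ksi

ω = 2π·29.9 = 187.9 rad/s, so T = P/ω = 159×745.7 / 187.9 = 631.1 N·m.
J = πd⁴/32 = π(0.0543)⁴/32 = 8.535×10^-7 m⁴.
Shear stress varies linearly with radius: τ = T·r/J = 631.1 × 0.0111 / 8.535×10^-7 = 8.208×10^6 Pa.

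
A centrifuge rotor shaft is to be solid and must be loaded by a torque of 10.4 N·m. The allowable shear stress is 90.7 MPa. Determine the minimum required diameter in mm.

For a solid shaft τ_max = 16T/(πd³), so d = (16T/(π τ_allow))^(1/3) = (16·10.40/(π·9.07×10^7))^(1/3) = 0.008359 m.

8.36 mm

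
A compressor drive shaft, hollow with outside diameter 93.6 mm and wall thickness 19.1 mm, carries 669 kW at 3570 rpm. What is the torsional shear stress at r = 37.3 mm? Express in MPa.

10.1 MPa

ω = 2π·3570/60 = 373.8 rad/s, so T = P/ω = 669×10³ / 373.8 = 1789 N·m.
J = π(d_o⁴ − d_i⁴)/32 = π(0.0936⁴ − 0.0554⁴)/32 = 6.611×10^-6 m⁴.
Shear stress varies linearly with radius: τ = T·r/J = 1789 × 0.0373 / 6.611×10^-6 = 1.010×10^7 Pa.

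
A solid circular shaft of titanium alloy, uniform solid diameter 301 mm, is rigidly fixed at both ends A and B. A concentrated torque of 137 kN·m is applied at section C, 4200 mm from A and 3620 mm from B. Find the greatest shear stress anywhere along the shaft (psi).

1990 psi

With uniform GJ and both ends fixed, compatibility θ_AC = θ_CB gives T_A·a = T_B·b, together with T_A + T_B = T₀.
T_A = T₀·b/(a+b) = 137000·3620/7820 = 63420 N·m; T_B = 73580 N·m.
τ in each portion: τ_AC = 1.18×10^7 Pa, τ_CB = 1.37×10^7 Pa; maximum is in CB.
τ_max = T_CB·r/J = 73580·0.150/8.06×10^-4 = 1.374×10^7 Pa.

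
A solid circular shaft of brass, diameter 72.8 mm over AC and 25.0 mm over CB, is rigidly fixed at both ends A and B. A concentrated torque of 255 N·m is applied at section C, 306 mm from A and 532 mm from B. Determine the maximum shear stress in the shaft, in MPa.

Compatibility: T_A·a/J_AC = T_B·b/J_CB with T_A + T_B = T₀.
J_AC = 2.76×10^-6 m⁴, J_CB = 3.83×10^-8 m⁴, so T_A = T₀·(J_AC/a)/((J_AC/a)+(J_CB/b)) = 253.0 N·m, T_B = 2.024 N·m.
τ in each portion: τ_AC = 3.34×10^6 Pa, τ_CB = 6.60×10^5 Pa; maximum is in AC.
τ_max = T_AC·r/J = 253.0·0.0364/2.76×10^-6 = 3.339×10^6 Pa.

3.34 MPa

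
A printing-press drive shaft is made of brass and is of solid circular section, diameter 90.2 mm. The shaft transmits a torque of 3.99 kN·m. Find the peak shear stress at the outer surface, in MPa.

J = πd⁴/32 = π(0.0902)⁴/32 = 6.499×10^-6 m⁴.
τ_max = T·r/J = 3990 × 0.0451 / 6.499×10^-6 = 2.769×10^7 Pa.

27.7 MPa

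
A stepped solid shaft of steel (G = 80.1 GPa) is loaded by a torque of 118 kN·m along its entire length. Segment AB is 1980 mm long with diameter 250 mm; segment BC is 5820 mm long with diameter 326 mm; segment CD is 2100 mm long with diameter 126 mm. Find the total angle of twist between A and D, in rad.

J_AB = π(0.250)⁴/32 = 3.83×10^-4 m⁴; J_BC = π(0.326)⁴/32 = 1.11×10^-3 m⁴; J_CD = π(0.126)⁴/32 = 2.47×10^-5 m⁴.
θ = (T/G)·Σ L_i/J_i = (118000/80.1×10⁹)·(1.98/3.83×10^-4 + 5.82/1.11×10^-3 + 2.10/2.47×10^-5) = 0.1404 rad.

0.140 rad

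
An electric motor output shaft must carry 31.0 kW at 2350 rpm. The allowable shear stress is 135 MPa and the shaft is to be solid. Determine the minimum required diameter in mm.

ω = 2π·2350/60 = 246.1 rad/s, so T = P/ω = 31.0×10³ / 246.1 = 126.0 N·m.
For a solid shaft τ_max = 16T/(πd³), so d = (16T/(π τ_allow))^(1/3) = (16·126.0/(π·1.35×10^8))^(1/3) = 0.01681 m.

16.8 mm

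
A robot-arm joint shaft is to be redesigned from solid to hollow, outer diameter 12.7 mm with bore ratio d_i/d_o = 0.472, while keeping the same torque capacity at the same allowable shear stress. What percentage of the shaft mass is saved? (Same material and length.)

19.6 %

Equal τ_max and T ⇒ the solid shaft needs d_s³ = d_o³(1−k⁴), so d_s = 12.7·(1−0.472⁴)^(1/3) = 12.49 mm.
Area ratio A_h/A_s = d_o²(1−k²)/d_s² = (1−k²)/(1−k⁴)^(2/3) = 0.8040.
Mass saving = 1 − 0.8040 = 19.6 %.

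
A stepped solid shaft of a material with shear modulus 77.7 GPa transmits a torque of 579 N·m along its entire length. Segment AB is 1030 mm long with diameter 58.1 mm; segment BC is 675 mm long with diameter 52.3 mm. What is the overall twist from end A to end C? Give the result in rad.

0.0137 rad

J_AB = π(0.0581)⁴/32 = 1.12×10^-6 m⁴; J_BC = π(0.0523)⁴/32 = 7.35×10^-7 m⁴.
θ = (T/G)·Σ L_i/J_i = (579.0/77.7×10⁹)·(1.03/1.12×10^-6 + 0.675/7.35×10^-7) = 0.01371 rad.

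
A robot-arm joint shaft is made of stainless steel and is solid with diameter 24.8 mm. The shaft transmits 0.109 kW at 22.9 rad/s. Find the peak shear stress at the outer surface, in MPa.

1.59 MPa

ω = 22.9 rad/s, so T = P/ω = 0.109×10³ / 22.90 = 4.760 N·m.
J = πd⁴/32 = π(0.0248)⁴/32 = 3.714×10^-8 m⁴.
τ_max = T·r/J = 4.760 × 0.0124 / 3.714×10^-8 = 1.589×10^6 Pa.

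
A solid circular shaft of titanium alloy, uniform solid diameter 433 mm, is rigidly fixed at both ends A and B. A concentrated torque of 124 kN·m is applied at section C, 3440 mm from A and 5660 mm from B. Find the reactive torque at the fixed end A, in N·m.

With uniform GJ and both ends fixed, compatibility θ_AC = θ_CB gives T_A·a = T_B·b, together with T_A + T_B = T₀.
T_A = T₀·b/(a+b) = 124000·5660/9100 = 77130 N·m; T_B = 46870 N·m.

77100 N·m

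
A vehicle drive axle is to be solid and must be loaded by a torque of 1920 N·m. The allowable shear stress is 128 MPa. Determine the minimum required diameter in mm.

For a solid shaft τ_max = 16T/(πd³), so d = (16T/(π τ_allow))^(1/3) = (16·1920/(π·1.28×10^8))^(1/3) = 0.04243 m.

42.4 mm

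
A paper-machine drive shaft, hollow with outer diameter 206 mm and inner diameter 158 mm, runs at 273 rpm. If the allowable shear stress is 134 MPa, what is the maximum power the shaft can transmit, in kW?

J = π(d_o⁴ − d_i⁴)/32 = π(0.206⁴ − 0.158⁴)/32 = 1.156×10^-4 m⁴.
T_max = τ_allow·J/r = 1.34×10^8 × 1.156×10^-4 / 0.103 = 150400 N·m.
ω = 2π·273/60 = 28.59 rad/s, so P_max = T_max·ω = 4.300×10^6 W.

4300 kW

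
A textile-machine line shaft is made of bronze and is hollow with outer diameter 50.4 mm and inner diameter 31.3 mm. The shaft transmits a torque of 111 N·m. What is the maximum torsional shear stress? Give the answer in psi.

J = π(d_o⁴ − d_i⁴)/32 = π(0.0504⁴ − 0.0313⁴)/32 = 5.392×10^-7 m⁴.
τ_max = T·r/J = 111.0 × 0.0252 / 5.392×10^-7 = 5.187×10^6 Pa.

752 psi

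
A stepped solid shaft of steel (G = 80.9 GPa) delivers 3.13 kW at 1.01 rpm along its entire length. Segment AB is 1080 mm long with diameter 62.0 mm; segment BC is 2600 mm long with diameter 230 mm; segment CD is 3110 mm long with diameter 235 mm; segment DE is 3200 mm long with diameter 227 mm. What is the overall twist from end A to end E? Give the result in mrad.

ω = 2π·1.01/60 = 0.1058 rad/s, so T = P/ω = 3.13×10³ / 0.1058 = 29590 N·m.
J_AB = π(0.0620)⁴/32 = 1.45×10^-6 m⁴; J_BC = π(0.230)⁴/32 = 2.75×10^-4 m⁴; J_CD = π(0.235)⁴/32 = 2.99×10^-4 m⁴; J_DE = π(0.227)⁴/32 = 2.61×10^-4 m⁴.
θ = (T/G)·Σ L_i/J_i = (29590/80.9×10⁹)·(1.08/1.45×10^-6 + 2.60/2.75×10^-4 + 3.11/2.99×10^-4 + 3.20/2.61×10^-4) = 0.2841 rad.

284 mrad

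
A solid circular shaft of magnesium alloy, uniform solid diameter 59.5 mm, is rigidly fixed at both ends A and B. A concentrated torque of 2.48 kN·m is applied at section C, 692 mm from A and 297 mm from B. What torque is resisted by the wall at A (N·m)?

745 N·m

With uniform GJ and both ends fixed, compatibility θ_AC = θ_CB gives T_A·a = T_B·b, together with T_A + T_B = T₀.
T_A = T₀·b/(a+b) = 2480·297/989.0 = 744.8 N·m; T_B = 1735 N·m.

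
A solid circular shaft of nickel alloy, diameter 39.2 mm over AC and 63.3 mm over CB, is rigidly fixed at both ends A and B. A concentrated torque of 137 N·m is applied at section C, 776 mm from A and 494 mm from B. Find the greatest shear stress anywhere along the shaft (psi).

365 psi

Compatibility: T_A·a/J_AC = T_B·b/J_CB with T_A + T_B = T₀.
J_AC = 2.32×10^-7 m⁴, J_CB = 1.58×10^-6 m⁴, so T_A = T₀·(J_AC/a)/((J_AC/a)+(J_CB/b)) = 11.73 N·m, T_B = 125.3 N·m.
τ in each portion: τ_AC = 9.92×10^5 Pa, τ_CB = 2.52×10^6 Pa; maximum is in CB.
τ_max = T_CB·r/J = 125.3·0.0316/1.58×10^-6 = 2.515×10^6 Pa.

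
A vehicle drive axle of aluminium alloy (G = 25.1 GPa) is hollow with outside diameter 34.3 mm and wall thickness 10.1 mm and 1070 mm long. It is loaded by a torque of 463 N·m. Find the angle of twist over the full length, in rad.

0.150 rad

J = π(d_o⁴ − d_i⁴)/32 = π(0.0343⁴ − 0.0141⁴)/32 = 1.320×10^-7 m⁴.
θ = T·L/(G·J) = 463.0 × 1.07 / (25.1×10⁹ × 1.320×10^-7) = 0.1495 rad.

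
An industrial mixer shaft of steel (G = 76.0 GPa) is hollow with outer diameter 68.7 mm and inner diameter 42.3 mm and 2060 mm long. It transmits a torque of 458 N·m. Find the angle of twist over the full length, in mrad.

6.63 mrad

J = π(d_o⁴ − d_i⁴)/32 = π(0.0687⁴ − 0.0423⁴)/32 = 1.873×10^-6 m⁴.
θ = T·L/(G·J) = 458.0 × 2.06 / (76.0×10⁹ × 1.873×10^-6) = 6.629×10^-3 rad.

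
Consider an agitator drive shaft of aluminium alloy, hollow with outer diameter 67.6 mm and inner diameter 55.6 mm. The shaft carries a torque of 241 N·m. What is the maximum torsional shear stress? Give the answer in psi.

1060 psi

J = π(d_o⁴ − d_i⁴)/32 = π(0.0676⁴ − 0.0556⁴)/32 = 1.112×10^-6 m⁴.
τ_max = T·r/J = 241.0 × 0.0338 / 1.112×10^-6 = 7.326×10^6 Pa.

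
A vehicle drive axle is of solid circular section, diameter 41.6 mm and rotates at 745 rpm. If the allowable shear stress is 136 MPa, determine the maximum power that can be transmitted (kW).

150 kW

J = πd⁴/32 = π(0.0416)⁴/32 = 2.940×10^-7 m⁴.
T_max = τ_allow·J/r = 1.36×10^8 × 2.940×10^-7 / 0.0208 = 1922 N·m.
ω = 2π·745/60 = 78.02 rad/s, so P_max = T_max·ω = 1.500×10^5 W.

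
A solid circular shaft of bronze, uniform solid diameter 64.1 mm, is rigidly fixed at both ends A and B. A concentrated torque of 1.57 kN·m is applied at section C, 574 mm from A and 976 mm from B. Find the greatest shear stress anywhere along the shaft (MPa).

With uniform GJ and both ends fixed, compatibility θ_AC = θ_CB gives T_A·a = T_B·b, together with T_A + T_B = T₀.
T_A = T₀·b/(a+b) = 1570·976/1550 = 988.6 N·m; T_B = 581.4 N·m.
τ in each portion: τ_AC = 1.91×10^7 Pa, τ_CB = 1.12×10^7 Pa; maximum is in AC.
τ_max = T_AC·r/J = 988.6·0.0320/1.66×10^-6 = 1.912×10^7 Pa.

19.1 MPa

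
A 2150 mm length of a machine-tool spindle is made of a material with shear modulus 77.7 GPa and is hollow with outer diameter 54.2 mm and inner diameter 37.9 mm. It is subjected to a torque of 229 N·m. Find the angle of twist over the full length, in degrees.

J = π(d_o⁴ − d_i⁴)/32 = π(0.0542⁴ − 0.0379⁴)/32 = 6.447×10^-7 m⁴.
θ = T·L/(G·J) = 229.0 × 2.15 / (77.7×10⁹ × 6.447×10^-7) = 9.829×10^-3 rad.

0.563°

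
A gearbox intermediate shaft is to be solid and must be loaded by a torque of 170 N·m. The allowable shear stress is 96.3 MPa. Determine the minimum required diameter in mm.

For a solid shaft τ_max = 16T/(πd³), so d = (16T/(π τ_allow))^(1/3) = (16·170.0/(π·9.63×10^7))^(1/3) = 0.02079 m.

20.8 mm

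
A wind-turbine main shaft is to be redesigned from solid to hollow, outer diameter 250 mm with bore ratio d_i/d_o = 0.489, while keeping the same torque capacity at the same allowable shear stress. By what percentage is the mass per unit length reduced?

20.9 %

Equal τ_max and T ⇒ the solid shaft needs d_s³ = d_o³(1−k⁴), so d_s = 250·(1−0.489⁴)^(1/3) = 245.1 mm.
Area ratio A_h/A_s = d_o²(1−k²)/d_s² = (1−k²)/(1−k⁴)^(2/3) = 0.7913.
Mass saving = 1 − 0.7913 = 20.9 %.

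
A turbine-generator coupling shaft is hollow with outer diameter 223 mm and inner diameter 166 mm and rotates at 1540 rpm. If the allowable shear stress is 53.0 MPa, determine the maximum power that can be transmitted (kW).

12900 kW

J = π(d_o⁴ − d_i⁴)/32 = π(0.223⁴ − 0.166⁴)/32 = 1.682×10^-4 m⁴.
T_max = τ_allow·J/r = 5.30×10^7 × 1.682×10^-4 / 0.112 = 79970 N·m.
ω = 2π·1540/60 = 161.3 rad/s, so P_max = T_max·ω = 1.290×10^7 W.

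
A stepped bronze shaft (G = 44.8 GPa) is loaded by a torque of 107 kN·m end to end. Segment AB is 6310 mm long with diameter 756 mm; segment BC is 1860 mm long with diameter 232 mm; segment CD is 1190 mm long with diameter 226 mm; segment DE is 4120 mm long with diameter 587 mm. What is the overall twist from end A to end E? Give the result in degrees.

J_AB = π(0.756)⁴/32 = 0.0321 m⁴; J_BC = π(0.232)⁴/32 = 2.84×10^-4 m⁴; J_CD = π(0.226)⁴/32 = 2.56×10^-4 m⁴; J_DE = π(0.587)⁴/32 = 0.0117 m⁴.
θ = (T/G)·Σ L_i/J_i = (107000/44.8×10⁹)·(6.31/0.0321 + 1.86/2.84×10^-4 + 1.19/2.56×10^-4 + 4.12/0.0117) = 0.02803 rad.

1.61°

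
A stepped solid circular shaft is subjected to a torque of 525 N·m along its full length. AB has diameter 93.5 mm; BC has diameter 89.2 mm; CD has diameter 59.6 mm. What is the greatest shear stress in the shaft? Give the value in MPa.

Under the same torque, τ_max = 16T/(πd³) is largest where d is smallest — segment CD (d = 59.6 mm).
τ_max = 16·525.0/(π·(0.0596)³) = 1.263×10^7 Pa.

12.6 MPa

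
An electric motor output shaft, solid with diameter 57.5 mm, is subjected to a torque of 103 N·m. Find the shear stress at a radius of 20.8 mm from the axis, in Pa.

2.00e6 Pa

J = πd⁴/32 = π(0.0575)⁴/32 = 1.073×10^-6 m⁴.
Shear stress varies linearly with radius: τ = T·r/J = 103.0 × 0.0208 / 1.073×10^-6 = 1.996×10^6 Pa.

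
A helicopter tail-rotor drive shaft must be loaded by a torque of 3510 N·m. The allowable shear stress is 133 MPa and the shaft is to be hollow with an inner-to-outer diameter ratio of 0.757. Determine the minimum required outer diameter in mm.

58.5 mm

For a hollow shaft with d_i/d_o = 0.757: τ_max = 16T/(π d_o³ (1−k⁴)), so d_o = [16T/(π τ_allow (1−k⁴))]^(1/3) = [16·3510/(π·1.33×10^8·0.6716)]^(1/3) = 0.05849 m.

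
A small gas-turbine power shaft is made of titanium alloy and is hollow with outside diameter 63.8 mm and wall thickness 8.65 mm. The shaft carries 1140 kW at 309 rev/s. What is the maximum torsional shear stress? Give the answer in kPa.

16000 kPa

ω = 2π·309 = 1942 rad/s, so T = P/ω = 1140×10³ / 1942 = 587.2 N·m.
J = π(d_o⁴ − d_i⁴)/32 = π(0.0638⁴ − 0.0465⁴)/32 = 1.168×10^-6 m⁴.
τ_max = T·r/J = 587.2 × 0.0319 / 1.168×10^-6 = 1.604×10^7 Pa.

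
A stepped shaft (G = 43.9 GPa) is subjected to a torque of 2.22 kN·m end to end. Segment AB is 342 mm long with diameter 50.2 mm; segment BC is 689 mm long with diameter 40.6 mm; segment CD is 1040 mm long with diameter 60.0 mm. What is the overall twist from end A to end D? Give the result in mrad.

J_AB = π(0.0502)⁴/32 = 6.23×10^-7 m⁴; J_BC = π(0.0406)⁴/32 = 2.67×10^-7 m⁴; J_CD = π(0.0600)⁴/32 = 1.27×10^-6 m⁴.
θ = (T/G)·Σ L_i/J_i = (2220/43.9×10⁹)·(0.342/6.23×10^-7 + 0.689/2.67×10^-7 + 1.04/1.27×10^-6) = 0.1997 rad.

200 mrad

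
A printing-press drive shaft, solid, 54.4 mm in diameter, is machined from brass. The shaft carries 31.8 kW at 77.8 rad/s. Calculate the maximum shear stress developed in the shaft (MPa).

ω = 77.8 rad/s, so T = P/ω = 31.8×10³ / 77.80 = 408.7 N·m.
J = πd⁴/32 = π(0.0544)⁴/32 = 8.598×10^-7 m⁴.
τ_max = T·r/J = 408.7 × 0.0272 / 8.598×10^-7 = 1.293×10^7 Pa.

12.9 MPa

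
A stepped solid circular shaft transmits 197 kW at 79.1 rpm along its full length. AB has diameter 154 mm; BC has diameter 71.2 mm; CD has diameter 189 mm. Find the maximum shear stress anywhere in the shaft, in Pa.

3.36e8 Pa

ω = 2π·79.1/60 = 8.283 rad/s, so T = P/ω = 197×10³ / 8.283 = 23780 N·m.
Under the same torque, τ_max = 16T/(πd³) is largest where d is smallest — segment BC (d = 71.2 mm).
τ_max = 16·23780/(π·(0.0712)³) = 3.356×10^8 Pa.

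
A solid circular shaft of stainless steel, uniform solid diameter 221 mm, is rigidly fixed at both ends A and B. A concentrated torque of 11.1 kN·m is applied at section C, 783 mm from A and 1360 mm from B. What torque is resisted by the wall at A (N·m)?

7040 N·m

With uniform GJ and both ends fixed, compatibility θ_AC = θ_CB gives T_A·a = T_B·b, together with T_A + T_B = T₀.
T_A = T₀·b/(a+b) = 11100·1360/2143 = 7044 N·m; T_B = 4056 N·m.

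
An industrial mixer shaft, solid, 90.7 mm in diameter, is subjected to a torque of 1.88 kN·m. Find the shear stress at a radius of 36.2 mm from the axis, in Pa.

1.02e7 Pa

J = πd⁴/32 = π(0.0907)⁴/32 = 6.644×10^-6 m⁴.
Shear stress varies linearly with radius: τ = T·r/J = 1880 × 0.0362 / 6.644×10^-6 = 1.024×10^7 Pa.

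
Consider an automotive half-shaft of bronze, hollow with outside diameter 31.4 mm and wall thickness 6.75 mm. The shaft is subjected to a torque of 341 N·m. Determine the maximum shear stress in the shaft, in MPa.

62.7 MPa

J = π(d_o⁴ − d_i⁴)/32 = π(0.0314⁴ − 0.0179⁴)/32 = 8.536×10^-8 m⁴.
τ_max = T·r/J = 341.0 × 0.0157 / 8.536×10^-8 = 6.272×10^7 Pa.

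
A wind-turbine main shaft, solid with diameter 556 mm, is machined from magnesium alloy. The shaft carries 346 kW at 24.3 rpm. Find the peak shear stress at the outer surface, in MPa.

ω = 2π·24.3/60 = 2.545 rad/s, so T = P/ω = 346×10³ / 2.545 = 136000 N·m.
J = πd⁴/32 = π(0.556)⁴/32 = 9.382×10^-3 m⁴.
τ_max = T·r/J = 136000 × 0.278 / 9.382×10^-3 = 4.029×10^6 Pa.

4.03 MPa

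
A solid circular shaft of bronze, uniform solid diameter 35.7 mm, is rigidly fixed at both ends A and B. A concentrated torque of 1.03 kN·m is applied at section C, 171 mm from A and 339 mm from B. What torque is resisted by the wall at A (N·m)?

685 N·m

With uniform GJ and both ends fixed, compatibility θ_AC = θ_CB gives T_A·a = T_B·b, together with T_A + T_B = T₀.
T_A = T₀·b/(a+b) = 1030·339/510.0 = 684.6 N·m; T_B = 345.4 N·m.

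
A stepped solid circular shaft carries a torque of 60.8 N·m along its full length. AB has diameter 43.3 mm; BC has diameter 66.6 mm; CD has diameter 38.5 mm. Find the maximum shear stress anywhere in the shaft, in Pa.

Under the same torque, τ_max = 16T/(πd³) is largest where d is smallest — segment CD (d = 38.5 mm).
τ_max = 16·60.80/(π·(0.0385)³) = 5.426×10^6 Pa.

5.43e6 Pa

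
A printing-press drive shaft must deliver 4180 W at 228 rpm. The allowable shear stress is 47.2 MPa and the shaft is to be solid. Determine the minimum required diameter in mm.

ω = 2π·228/60 = 23.88 rad/s, so T = P/ω = 4180 / 23.88 = 175.1 N·m.
For a solid shaft τ_max = 16T/(πd³), so d = (16T/(π τ_allow))^(1/3) = (16·175.1/(π·4.72×10^7))^(1/3) = 0.02663 m.

26.6 mm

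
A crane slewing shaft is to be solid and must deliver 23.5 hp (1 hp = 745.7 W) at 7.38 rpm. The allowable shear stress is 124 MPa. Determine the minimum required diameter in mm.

97.7 mm

ω = 2π·7.38/60 = 0.7728 rad/s, so T = P/ω = 23.5×745.7 / 0.7728 = 22670 N·m.
For a solid shaft τ_max = 16T/(πd³), so d = (16T/(π τ_allow))^(1/3) = (16·22670/(π·1.24×10^8))^(1/3) = 0.09766 m.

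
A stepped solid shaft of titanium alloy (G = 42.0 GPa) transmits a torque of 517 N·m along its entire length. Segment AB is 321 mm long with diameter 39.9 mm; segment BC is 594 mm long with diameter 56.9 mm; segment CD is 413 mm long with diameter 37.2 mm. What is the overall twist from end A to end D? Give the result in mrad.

50.0 mrad

J_AB = π(0.0399)⁴/32 = 2.49×10^-7 m⁴; J_BC = π(0.0569)⁴/32 = 1.03×10^-6 m⁴; J_CD = π(0.0372)⁴/32 = 1.88×10^-7 m⁴.
θ = (T/G)·Σ L_i/J_i = (517.0/42.0×10⁹)·(0.321/2.49×10^-7 + 0.594/1.03×10^-6 + 0.413/1.88×10^-7) = 0.05003 rad.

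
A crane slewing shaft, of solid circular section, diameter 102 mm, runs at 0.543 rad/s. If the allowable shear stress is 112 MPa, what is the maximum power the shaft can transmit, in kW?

J = πd⁴/32 = π(0.102)⁴/32 = 1.063×10^-5 m⁴.
T_max = τ_allow·J/r = 1.12×10^8 × 1.063×10^-5 / 0.0510 = 23340 N·m.
ω = 0.543 rad/s, so P_max = T_max·ω = 1.267×10^4 W.

12.7 kW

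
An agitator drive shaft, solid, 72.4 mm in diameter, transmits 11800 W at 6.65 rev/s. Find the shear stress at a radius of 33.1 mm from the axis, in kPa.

3470 kPa

ω = 2π·6.65 = 41.78 rad/s, so T = P/ω = 11800 / 41.78 = 282.4 N·m.
J = πd⁴/32 = π(0.0724)⁴/32 = 2.697×10^-6 m⁴.
Shear stress varies linearly with radius: τ = T·r/J = 282.4 × 0.0331 / 2.697×10^-6 = 3.465×10^6 Pa.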